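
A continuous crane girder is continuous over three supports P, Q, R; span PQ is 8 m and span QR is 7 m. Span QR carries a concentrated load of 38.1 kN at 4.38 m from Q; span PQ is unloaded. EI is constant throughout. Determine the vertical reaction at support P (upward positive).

R_P = -2.504 kN

Take M_Q as the redundant. Released structure: two simple spans PQ and QR with a hinge at Q.
Rotations at Q on the released spans (each span's end-slope, ×1/EI):
  span QR: point load 38.1 at a = 4.38: Pab(L + b)/(6LEI) = 100.1/EI
  relative rotation θ_0 = (0 + 100.1)/EI = 100.1/EI
A unit hogging moment at Q produces rotation L₁/(3EI) + L₂/(3EI) = 5/EI.
Compatibility: M_Q·(L₁+L₂)/(3EI) = θ_0, giving M_Q = 20.03 kN·m (hogging).
Span PQ, ΣM about P with M_Q applied at Q: R_Q^{PQ}·8 = 0 + 20.03, so R_Q^{PQ} = 2.504 kN and R_P = 0 − 2.504 = -2.504 kN.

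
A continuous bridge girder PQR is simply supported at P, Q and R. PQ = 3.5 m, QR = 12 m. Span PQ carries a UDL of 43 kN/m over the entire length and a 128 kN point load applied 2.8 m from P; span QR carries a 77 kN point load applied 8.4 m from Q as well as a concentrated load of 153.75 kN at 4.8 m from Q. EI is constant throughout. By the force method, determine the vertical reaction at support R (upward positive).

R_R = 81.96 kN

Insert a hinge at Q; M_Q is the redundant, and each span becomes simply supported.
Discontinuity in slope at Q on the released structure — sum the simple-span end rotations:
  span PQ: UDL 43: wL³/(24EI) = 76.82/EI
  span PQ: point load 128 at a = 2.8: Pab(L + a)/(6LEI) = 75.26/EI
  span QR: point load 77 at a = 8.4: Pab(L + b)/(6LEI) = 504.5/EI
  span QR: point load 153.75 at a = 4.8: Pab(L + b)/(6LEI) = 1417/EI
  relative rotation θ_0 = (152.1 + 1921)/EI = 2074/EI
A unit hogging moment at Q produces rotation L₁/(3EI) + L₂/(3EI) = 5.167/EI.
Compatibility: M_Q·(L₁+L₂)/(3EI) = θ_0, giving M_Q = 401.3 kN·m (hogging).
Span QR, ΣM about R: R_Q^{QR}·12 = 1384 + 401.3, so R_Q^{QR} = 148.8 kN and R_R = 230.8 − 148.8 = 81.96 kN.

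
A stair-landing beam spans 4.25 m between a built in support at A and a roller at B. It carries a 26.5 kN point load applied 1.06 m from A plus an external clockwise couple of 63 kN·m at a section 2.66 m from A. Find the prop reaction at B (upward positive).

Take the reaction at B as the redundant and release it; the primary structure is a cantilever fixed at A.
Free-end deflection of the primary structure under the applied loading (downward +):
  point load 26.5 at a = 1.06: Pa²(3L − a)/(6EI) = 58.01/EI
  clockwise couple 63 at a = 2.66: M₀a(2L − a)/(2EI) = 489.3/EI
  δ_0 = 547.3/EI
Flexibility coefficient — unit upward force at B: δ_{BB} = L³/(3EI) = 25.59/EI.
Compatibility at B: δ_0 − R_B·δ_{BB} = 0, so R_B = 547.3/25.59 = 21.39 kN.

R_B = 21.39 kN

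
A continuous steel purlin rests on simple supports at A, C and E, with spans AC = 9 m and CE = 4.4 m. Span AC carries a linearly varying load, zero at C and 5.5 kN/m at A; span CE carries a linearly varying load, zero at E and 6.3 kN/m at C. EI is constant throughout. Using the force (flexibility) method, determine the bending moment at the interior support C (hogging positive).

M_C = 20.12 kN·m

Insert a hinge at C; M_C is the redundant, and each span becomes simply supported.
Discontinuity in slope at C on the released structure — sum the simple-span end rotations:
  span AC: triangular load, peak 5.5: 7w₀L³/(360EI) = 77.96/EI
  span CE: triangular load, peak 6.3: w₀L³/(45EI) = 11.93/EI
  relative rotation θ_0 = (77.96 + 11.93)/EI = 89.89/EI
A unit hogging moment at C produces rotation L₁/(3EI) + L₂/(3EI) = 4.467/EI.
Compatibility: M_C·(L₁+L₂)/(3EI) = θ_0, giving M_C = 20.12 kN·m (hogging).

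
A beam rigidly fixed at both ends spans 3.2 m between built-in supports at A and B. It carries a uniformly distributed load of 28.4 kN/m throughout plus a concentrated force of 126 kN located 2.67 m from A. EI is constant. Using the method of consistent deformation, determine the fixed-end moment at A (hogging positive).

M_A = 33.46 kN·m

Release both end moments; the primary structure is a simply-supported span AB with redundants M_A and M_B.
End rotations of the released simple span under the applied load (×1/EI):
  at A: UDL 28.4: wL³/(24EI) = 38.78/EI
  at B: UDL 28.4: wL³/(24EI) = 38.78/EI
  at A: point load 126 at a = 2.67: Pab(L + b)/(6LEI) = 34.64/EI
  at B: point load 126 at a = 2.67: Pab(L + a)/(6LEI) = 54.51/EI
  θ_A0 = 73.41/EI,  θ_B0 = 93.29/EI
Flexibility coefficients: a unit moment at one end gives L/(3EI) there and L/(6EI) at the far end, so f₁₁ = f₂₂ = 1.067/EI and f₁₂ = f₂₁ = 0.5333/EI.
Compatibility — zero rotation at each built-in end:
  1.067 M_A + 0.5333 M_B = 73.41
  0.5333 M_A + 1.067 M_B = 93.29
Solving the pair gives M_A = 33.46 kN·m and M_B = 70.73 kN·m (hogging).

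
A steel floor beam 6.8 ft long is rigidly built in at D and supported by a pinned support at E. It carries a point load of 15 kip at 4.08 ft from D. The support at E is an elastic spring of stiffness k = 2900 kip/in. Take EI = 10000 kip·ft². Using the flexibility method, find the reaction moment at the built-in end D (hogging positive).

M_D = 17.26 kip·ft

Choose R_E as the redundant. The primary structure is the cantilever fixed at D.
Downward deflection at the released point E due to the loads:
  point load 15 at a = 4.08: Pa²(3L − a)/(6EI) = 679.2/EI
Flexibility coefficient — unit upward force at E: δ_{EE} = L³/(3EI) = 104.8/EI.
With EI = 10000 kip·ft²: δ_0 = 0.067917 ft and δ_{EE} = 0.010481 ft/kip.
Compatibility — the spring shortens by R_E/k under the reaction it provides: δ_0 − R_E·δ_{EE} = R_E/k. With 1/k = 1/(2900×12) ft/kip = 0.000029 ft/kip, R_E = δ_0 / (δ_{EE} + 1/k) = 0.067917 / (0.010481 + 0.000029) = 6.462 kip.
Moment equilibrium about D: M_D = Σ(load moments about D) − R_E·L = 61.2 − 6.462×6.8 = 17.26 kip·ft.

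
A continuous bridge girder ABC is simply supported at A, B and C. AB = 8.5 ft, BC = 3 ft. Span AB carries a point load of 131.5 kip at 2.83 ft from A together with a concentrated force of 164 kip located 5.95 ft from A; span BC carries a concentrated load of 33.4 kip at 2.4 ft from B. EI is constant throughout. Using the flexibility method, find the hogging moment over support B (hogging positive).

M_B = 308.7 kip·ft

Insert a hinge at B; M_B is the redundant, and each span becomes simply supported.
End slopes at the hinge B, treating each span as simply supported:
  span AB: point load 131.5 at a = 2.83: Pab(L + a)/(6LEI) = 468.8/EI
  span AB: point load 164 at a = 5.95: Pab(L + a)/(6LEI) = 705/EI
  span BC: point load 33.4 at a = 2.4: Pab(L + b)/(6LEI) = 9.619/EI
  relative rotation θ_0 = (1174 + 9.619)/EI = 1183/EI
A unit hogging moment at B produces rotation L₁/(3EI) + L₂/(3EI) = 3.833/EI.
Compatibility: M_B·(L₁+L₂)/(3EI) = θ_0, giving M_B = 308.7 kip·ft (hogging).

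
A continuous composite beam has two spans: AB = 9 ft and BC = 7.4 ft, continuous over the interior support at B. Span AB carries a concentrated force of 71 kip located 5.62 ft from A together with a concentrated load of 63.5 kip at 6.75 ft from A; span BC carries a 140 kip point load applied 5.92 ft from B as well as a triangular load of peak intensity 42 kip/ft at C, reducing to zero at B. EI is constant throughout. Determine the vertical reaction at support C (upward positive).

R_C = 185.4 kip

Take M_B as the redundant. Released structure: two simple spans AB and BC with a hinge at B.
Rotations at B on the released spans (each span's end-slope, ×1/EI):
  span AB: point load 71 at a = 5.62: Pab(L + a)/(6LEI) = 365.1/EI
  span AB: point load 63.5 at a = 6.75: Pab(L + a)/(6LEI) = 281.3/EI
  span BC: point load 140 at a = 5.92: Pab(L + b)/(6LEI) = 245.3/EI
  span BC: triangular load, peak 42: 7w₀L³/(360EI) = 330.9/EI
  relative rotation θ_0 = (646.4 + 576.3)/EI = 1223/EI
A unit hogging moment at B produces rotation L₁/(3EI) + L₂/(3EI) = 5.467/EI.
Compatibility: M_B·(L₁+L₂)/(3EI) = θ_0, giving M_B = 223.7 kip·ft (hogging).
Span BC, ΣM about C: R_B^{BC}·7.4 = 590.5 + 223.7, so R_B^{BC} = 110 kip and R_C = 295.4 − 110 = 185.4 kip.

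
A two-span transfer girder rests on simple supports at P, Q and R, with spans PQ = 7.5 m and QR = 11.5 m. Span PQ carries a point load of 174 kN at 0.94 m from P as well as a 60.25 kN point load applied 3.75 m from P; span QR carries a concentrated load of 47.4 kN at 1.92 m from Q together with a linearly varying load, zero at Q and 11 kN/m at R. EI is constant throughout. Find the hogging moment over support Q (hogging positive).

M_Q = 158.6 kN·m

Take M_Q as the redundant. Released structure: two simple spans PQ and QR with a hinge at Q.
Rotations at Q on the released spans (each span's end-slope, ×1/EI):
  span PQ: point load 174 at a = 0.94: Pab(L + a)/(6LEI) = 201.2/EI
  span PQ: point load 60.25 at a = 3.75: Pab(L + a)/(6LEI) = 211.8/EI
  span QR: point load 47.4 at a = 1.92: Pab(L + b)/(6LEI) = 266.4/EI
  span QR: triangular load, peak 11: 7w₀L³/(360EI) = 325.3/EI
  relative rotation θ_0 = (413.1 + 591.7)/EI = 1005/EI
A unit hogging moment at Q produces rotation L₁/(3EI) + L₂/(3EI) = 6.333/EI.
Compatibility: M_Q·(L₁+L₂)/(3EI) = θ_0, giving M_Q = 158.6 kN·m (hogging).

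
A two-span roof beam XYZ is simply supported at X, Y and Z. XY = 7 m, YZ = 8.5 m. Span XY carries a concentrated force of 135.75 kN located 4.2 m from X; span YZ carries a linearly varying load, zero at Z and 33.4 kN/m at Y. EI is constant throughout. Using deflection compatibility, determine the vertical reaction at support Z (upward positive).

Insert a hinge at Y; M_Y is the redundant, and each span becomes simply supported.
Rotations at Y on the released spans (each span's end-slope, ×1/EI):
  span XY: point load 135.75 at a = 4.2: Pab(L + a)/(6LEI) = 425.7/EI
  span YZ: triangular load, peak 33.4: w₀L³/(45EI) = 455.8/EI
  relative rotation θ_0 = (425.7 + 455.8)/EI = 881.5/EI
A unit hogging moment at Y produces rotation L₁/(3EI) + L₂/(3EI) = 5.167/EI.
Slope continuity at Y: θ_0 = M_Y·5.167/EI, so M_Y = 881.5/5.167 = 170.6 kN·m (hogging).
Span YZ, ΣM about Z: R_Y^{YZ}·8.5 = 804.4 + 170.6, so R_Y^{YZ} = 114.7 kN and R_Z = 141.9 − 114.7 = 27.24 kN.

R_Z = 27.24 kN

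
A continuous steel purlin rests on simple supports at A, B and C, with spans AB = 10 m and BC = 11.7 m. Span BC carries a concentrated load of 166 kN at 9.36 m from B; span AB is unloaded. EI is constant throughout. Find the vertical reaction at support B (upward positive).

Take M_B as the redundant. Released structure: two simple spans AB and BC with a hinge at B.
End slopes at the hinge B, treating each span as simply supported:
  span BC: point load 166 at a = 9.36: Pab(L + b)/(6LEI) = 727.2/EI
  relative rotation θ_0 = (0 + 727.2)/EI = 727.2/EI
A unit hogging moment at B produces rotation L₁/(3EI) + L₂/(3EI) = 7.233/EI.
Compatibility: M_B·(L₁+L₂)/(3EI) = θ_0, giving M_B = 100.5 kN·m (hogging).
Span AB, ΣM about A with M_B applied at B: R_B^{AB}·10 = 0 + 100.5, so R_B^{AB} = 10.05 kN and R_A = 0 − 10.05 = -10.05 kN.
Span BC, ΣM about C: R_B^{BC}·11.7 = 388.4 + 100.5, so R_B^{BC} = 41.79 kN and R_C = 166 − 41.79 = 124.2 kN.
R_B = 10.05 + 41.79 = 51.85 kN.

R_B = 51.85 kN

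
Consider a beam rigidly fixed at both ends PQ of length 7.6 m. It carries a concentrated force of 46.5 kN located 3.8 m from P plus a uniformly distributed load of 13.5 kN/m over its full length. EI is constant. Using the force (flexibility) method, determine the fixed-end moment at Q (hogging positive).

Release both end moments; the primary structure is a simply-supported span PQ with redundants M_P and M_Q.
On the primary (simply-supported) span, the end slopes from the loading are:
  at P: point load 46.5 at a = 3.8: Pab(L + b)/(6LEI) = 167.9/EI
  at Q: point load 46.5 at a = 3.8: Pab(L + a)/(6LEI) = 167.9/EI
  at P: UDL 13.5: wL³/(24EI) = 246.9/EI
  at Q: UDL 13.5: wL³/(24EI) = 246.9/EI
  θ_P0 = 414.8/EI,  θ_Q0 = 414.8/EI
Flexibility coefficients: a unit moment at one end gives L/(3EI) there and L/(6EI) at the far end, so f₁₁ = f₂₂ = 2.533/EI and f₁₂ = f₂₁ = 1.267/EI.
Compatibility — zero rotation at each built-in end:
  2.533 M_P + 1.267 M_Q = 414.8
  1.267 M_P + 2.533 M_Q = 414.8
Solving the pair gives M_P = 109.2 kN·m and M_Q = 109.2 kN·m (hogging).

M_Q = 109.2 kN·m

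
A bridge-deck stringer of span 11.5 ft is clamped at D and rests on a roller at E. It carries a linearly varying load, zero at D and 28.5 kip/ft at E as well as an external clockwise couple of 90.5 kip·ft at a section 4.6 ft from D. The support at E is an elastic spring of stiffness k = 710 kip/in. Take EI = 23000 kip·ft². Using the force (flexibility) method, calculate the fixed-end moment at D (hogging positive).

Release the roller at E. Primary structure: cantilever fixed at D.
Primary-structure tip deflection at E by superposition:
  triangular load, peak 28.5 at the free end: 11w₀L⁴/(120EI) = 45693/EI
  clockwise couple 90.5 at a = 4.6: M₀a(2L − a)/(2EI) = 3830/EI
  δ_0 = 49523/EI
Tip deflection under a unit load at E: L³/(3EI) = 507/EI.
With EI = 23000 kip·ft²: δ_0 = 2.1532 ft and δ_{EE} = 0.022042 ft/kip.
Compatibility — the spring shortens by R_E/k under the reaction it provides: δ_0 − R_E·δ_{EE} = R_E/k. With 1/k = 1/(710×12) ft/kip = 0.000117 ft/kip, R_E = δ_0 / (δ_{EE} + 1/k) = 2.1532 / (0.022042 + 0.000117) = 97.17 kip.
Moment equilibrium about D: M_D = Σ(load moments about D) − R_E·L = 1347 − 97.17×11.5 = 229.4 kip·ft.

M_D = 229.4 kip·ft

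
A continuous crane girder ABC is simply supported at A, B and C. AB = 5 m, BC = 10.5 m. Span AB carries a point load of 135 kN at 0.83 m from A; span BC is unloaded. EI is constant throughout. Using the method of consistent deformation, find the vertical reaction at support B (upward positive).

Insert a hinge at B; M_B is the redundant, and each span becomes simply supported.
Discontinuity in slope at B on the released structure — sum the simple-span end rotations:
  span AB: point load 135 at a = 0.83: Pab(L + a)/(6LEI) = 90.8/EI
  relative rotation θ_0 = (90.8 + 0)/EI = 90.8/EI
A unit hogging moment at B produces rotation L₁/(3EI) + L₂/(3EI) = 5.167/EI.
Slope continuity at B: θ_0 = M_B·5.167/EI, so M_B = 90.8/5.167 = 17.57 kN·m (hogging).
Span AB, ΣM about A with M_B applied at B: R_B^{AB}·5 = 112 + 17.57, so R_B^{AB} = 25.92 kN and R_A = 135 − 25.92 = 109.1 kN.
Span BC, ΣM about C: R_B^{BC}·10.5 = 0 + 17.57, so R_B^{BC} = 1.674 kN and R_C = 0 − 1.674 = -1.674 kN.
R_B = 25.92 + 1.674 = 27.6 kN.

R_B = 27.6 kN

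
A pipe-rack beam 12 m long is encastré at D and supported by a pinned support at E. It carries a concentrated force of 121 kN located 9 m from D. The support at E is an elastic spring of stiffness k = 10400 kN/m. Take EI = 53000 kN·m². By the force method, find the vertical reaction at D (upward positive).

Remove the prop at E; the released (primary) structure is a cantilever built in at D.
Free-end deflection of the primary structure under the applied loading (downward +):
  point load 121 at a = 9: Pa²(3L − a)/(6EI) = 44104/EI
Flexibility coefficient — unit upward force at E: δ_{EE} = L³/(3EI) = 576/EI.
With EI = 53000 kN·m²: δ_0 = 0.83216 m and δ_{EE} = 0.010868 m/kN.
Compatibility — the spring shortens by R_E/k under the reaction it provides: δ_0 − R_E·δ_{EE} = R_E/k. With 1/k = 0.000096 m/kN, R_E = δ_0 / (δ_{EE} + 1/k) = 0.83216 / (0.010868 + 0.000096) = 75.9 kN.
Vertical equilibrium: R_D = ΣP − R_E = 121 − 75.9 = 45.1 kN.

R_D = 45.1 kN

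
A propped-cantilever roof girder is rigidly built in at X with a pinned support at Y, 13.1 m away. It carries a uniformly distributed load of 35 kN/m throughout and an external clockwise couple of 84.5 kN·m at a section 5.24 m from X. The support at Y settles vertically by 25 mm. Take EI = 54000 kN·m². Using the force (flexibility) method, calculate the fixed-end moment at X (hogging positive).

M_X = 777.8 kN·m

Take the reaction at Y as the redundant and release it; the primary structure is a cantilever fixed at X.
Primary-structure tip deflection at Y by superposition:
  UDL 35: wL⁴/(8EI) = 128844/EI
  clockwise couple 84.5 at a = 5.24: M₀a(2L − a)/(2EI) = 4640/EI
  δ_0 = 133484/EI
Flexibility coefficient — unit upward force at Y: δ_{YY} = L³/(3EI) = 749.4/EI.
With EI = 54000 kN·m²: δ_0 = 2.4719 m and δ_{YY} = 0.013877 m/kN.
Compatibility — the beam at Y must follow the support down by 0.025 m: δ_0 − R_Y·δ_{YY} = 0.025, so R_Y = (2.4719 − 0.025)/0.013877 = 176.3 kN.
Moment equilibrium about X: M_X = Σ(load moments about X) − R_Y·L = 3088 − 176.3×13.1 = 777.8 kN·m.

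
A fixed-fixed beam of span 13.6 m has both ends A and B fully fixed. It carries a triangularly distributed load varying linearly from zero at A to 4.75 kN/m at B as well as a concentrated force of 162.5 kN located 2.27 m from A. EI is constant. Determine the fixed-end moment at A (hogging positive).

Take the two fixed-end moments M_A, M_B as redundants; the released structure is the simple span AB.
End rotations of the released simple span under the applied load (×1/EI):
  at A: triangular load, peak 4.75: 7w₀L³/(360EI) = 232.3/EI
  at B: triangular load, peak 4.75: w₀L³/(45EI) = 265.5/EI
  at A: point load 162.5 at a = 2.27: Pab(L + b)/(6LEI) = 1277/EI
  at B: point load 162.5 at a = 2.27: Pab(L + a)/(6LEI) = 812.8/EI
  θ_A0 = 1509/EI,  θ_B0 = 1078/EI
Flexibility coefficients: a unit moment at one end gives L/(3EI) there and L/(6EI) at the far end, so f₁₁ = f₂₂ = 4.533/EI and f₁₂ = f₂₁ = 2.267/EI.
Compatibility — zero rotation at each built-in end:
  4.533 M_A + 2.267 M_B = 1509
  2.267 M_A + 4.533 M_B = 1078
Solving the pair gives M_A = 285.3 kN·m and M_B = 95.22 kN·m (hogging).

M_A = 285.3 kN·m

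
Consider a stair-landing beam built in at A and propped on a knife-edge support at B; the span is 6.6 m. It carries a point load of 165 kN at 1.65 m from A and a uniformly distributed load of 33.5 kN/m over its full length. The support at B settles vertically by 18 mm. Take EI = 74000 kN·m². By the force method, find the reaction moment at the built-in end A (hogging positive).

Take the reaction at B as the redundant and release it; the primary structure is a cantilever fixed at A.
Free-end deflection of the primary structure under the applied loading (downward +):
  point load 165 at a = 1.65: Pa²(3L − a)/(6EI) = 1359/EI
  UDL 33.5: wL⁴/(8EI) = 7946/EI
  δ_0 = 9305/EI
Flexibility coefficient — unit upward force at B: δ_{BB} = L³/(3EI) = 95.83/EI.
With EI = 74000 kN·m²: δ_0 = 0.12574 m and δ_{BB} = 0.001295 m/kN.
Compatibility — the beam at B must follow the support down by 0.018 m: δ_0 − R_B·δ_{BB} = 0.018, so R_B = (0.12574 − 0.018)/0.001295 = 83.19 kN.
Moment equilibrium about A: M_A = Σ(load moments about A) − R_B·L = 1002 − 83.19×6.6 = 452.8 kN·m.

M_A = 452.8 kN·m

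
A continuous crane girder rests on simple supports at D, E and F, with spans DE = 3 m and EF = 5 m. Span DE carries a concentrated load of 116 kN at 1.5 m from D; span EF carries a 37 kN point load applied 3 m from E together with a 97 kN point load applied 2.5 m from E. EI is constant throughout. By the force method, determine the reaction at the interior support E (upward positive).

Take M_E as the redundant. Released structure: two simple spans DE and EF with a hinge at E.
End slopes at the hinge E, treating each span as simply supported:
  span DE: point load 116 at a = 1.5: Pab(L + a)/(6LEI) = 65.25/EI
  span EF: point load 37 at a = 3: Pab(L + b)/(6LEI) = 51.8/EI
  span EF: point load 97 at a = 2.5: Pab(L + b)/(6LEI) = 151.6/EI
  relative rotation θ_0 = (65.25 + 203.4)/EI = 268.6/EI
A unit hogging moment at E produces rotation L₁/(3EI) + L₂/(3EI) = 2.667/EI.
Slope continuity at E: θ_0 = M_E·2.667/EI, so M_E = 268.6/2.667 = 100.7 kN·m (hogging).
Span DE, ΣM about D with M_E applied at E: R_E^{DE}·3 = 174 + 100.7, so R_E^{DE} = 91.58 kN and R_D = 116 − 91.58 = 24.42 kN.
Span EF, ΣM about F: R_E^{EF}·5 = 316.5 + 100.7, so R_E^{EF} = 83.45 kN and R_F = 134 − 83.45 = 50.55 kN.
R_E = 91.58 + 83.45 = 175 kN.

R_E = 175 kN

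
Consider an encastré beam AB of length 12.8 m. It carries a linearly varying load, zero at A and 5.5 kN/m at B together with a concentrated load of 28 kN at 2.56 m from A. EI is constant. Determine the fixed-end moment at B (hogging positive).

Release both end moments; the primary structure is a simply-supported span AB with redundants M_A and M_B.
End rotations of the released simple span under the applied load (×1/EI):
  at A: triangular load, peak 5.5: 7w₀L³/(360EI) = 224.3/EI
  at B: triangular load, peak 5.5: w₀L³/(45EI) = 256.3/EI
  at A: point load 28 at a = 2.56: Pab(L + b)/(6LEI) = 220.2/EI
  at B: point load 28 at a = 2.56: Pab(L + a)/(6LEI) = 146.8/EI
  θ_A0 = 444.5/EI,  θ_B0 = 403.1/EI
Flexibility coefficients: a unit moment at one end gives L/(3EI) there and L/(6EI) at the far end, so f₁₁ = f₂₂ = 4.267/EI and f₁₂ = f₂₁ = 2.133/EI.
Compatibility — zero rotation at each built-in end:
  4.267 M_A + 2.133 M_B = 444.5
  2.133 M_A + 4.267 M_B = 403.1
Solving the pair gives M_A = 75.91 kN·m and M_B = 56.52 kN·m (hogging).

M_B = 56.52 kN·m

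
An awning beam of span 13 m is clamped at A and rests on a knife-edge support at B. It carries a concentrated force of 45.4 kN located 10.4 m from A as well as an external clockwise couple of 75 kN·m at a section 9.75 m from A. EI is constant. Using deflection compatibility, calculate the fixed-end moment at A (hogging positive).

M_A = 26.19 kN·m

Choose R_B as the redundant. The primary structure is the cantilever fixed at A.
Deflection at B on the released cantilever, summing each load's contribution:
  point load 45.4 at a = 10.4: Pa²(3L − a)/(6EI) = 23407/EI
  clockwise couple 75 at a = 9.75: M₀a(2L − a)/(2EI) = 5941/EI
  δ_0 = 29348/EI
Flexibility coefficient — unit upward force at B: δ_{BB} = L³/(3EI) = 732.3/EI.
The prop prevents deflection at B: R_B = δ_0/δ_{BB} = 29348/732.3 = 40.07 kN.
Moment equilibrium about A: M_A = Σ(load moments about A) − R_B·L = 547.2 − 40.07×13 = 26.19 kN·m.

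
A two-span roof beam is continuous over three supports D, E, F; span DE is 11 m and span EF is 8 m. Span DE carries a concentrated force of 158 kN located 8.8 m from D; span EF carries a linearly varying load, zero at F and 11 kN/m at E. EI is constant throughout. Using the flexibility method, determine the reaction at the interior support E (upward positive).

R_E = 191.3 kN

Take M_E as the redundant. Released structure: two simple spans DE and EF with a hinge at E.
End slopes at the hinge E, treating each span as simply supported:
  span DE: point load 158 at a = 8.8: Pab(L + a)/(6LEI) = 917.7/EI
  span EF: triangular load, peak 11: w₀L³/(45EI) = 125.2/EI
  relative rotation θ_0 = (917.7 + 125.2)/EI = 1043/EI
A unit hogging moment at E produces rotation L₁/(3EI) + L₂/(3EI) = 6.333/EI.
Compatibility: M_E·(L₁+L₂)/(3EI) = θ_0, giving M_E = 164.7 kN·m (hogging).
Span DE, ΣM about D with M_E applied at E: R_E^{DE}·11 = 1390 + 164.7, so R_E^{DE} = 141.4 kN and R_D = 158 − 141.4 = 16.63 kN.
Span EF, ΣM about F: R_E^{EF}·8 = 234.7 + 164.7, so R_E^{EF} = 49.92 kN and R_F = 44 − 49.92 = -5.915 kN.
R_E = 141.4 + 49.92 = 191.3 kN.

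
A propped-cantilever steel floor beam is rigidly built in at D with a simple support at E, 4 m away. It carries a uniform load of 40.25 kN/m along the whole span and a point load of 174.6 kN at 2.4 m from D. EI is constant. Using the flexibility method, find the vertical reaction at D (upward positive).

R_D = 199.8 kN

Release the roller at E. Primary structure: cantilever fixed at D.
Deflection at E on the released cantilever, summing each load's contribution:
  UDL 40.25: wL⁴/(8EI) = 1288/EI
  point load 174.6 at a = 2.4: Pa²(3L − a)/(6EI) = 1609/EI
  δ_0 = 2897/EI
Flexibility coefficient — unit upward force at E: δ_{EE} = L³/(3EI) = 21.33/EI.
Compatibility at E: δ_0 − R_E·δ_{EE} = 0, so R_E = 2897/21.33 = 135.8 kN.
Vertical equilibrium: R_D = ΣP − R_E = 335.6 − 135.8 = 199.8 kN.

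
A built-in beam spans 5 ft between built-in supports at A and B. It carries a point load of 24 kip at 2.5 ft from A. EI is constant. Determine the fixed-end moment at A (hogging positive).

M_A = 15 kip·ft

Release both end moments; the primary structure is a simply-supported span AB with redundants M_A and M_B.
On the primary (simply-supported) span, the end slopes from the loading are:
  at A: point load 24 at a = 2.5: Pab(L + b)/(6LEI) = 37.5/EI
  at B: point load 24 at a = 2.5: Pab(L + a)/(6LEI) = 37.5/EI
  θ_A0 = 37.5/EI,  θ_B0 = 37.5/EI
Flexibility coefficients: a unit moment at one end gives L/(3EI) there and L/(6EI) at the far end, so f₁₁ = f₂₂ = 1.667/EI and f₁₂ = f₂₁ = 0.8333/EI.
Compatibility — zero rotation at each built-in end:
  1.667 M_A + 0.8333 M_B = 37.5
  0.8333 M_A + 1.667 M_B = 37.5
Solving the pair gives M_A = 15 kip·ft and M_B = 15 kip·ft (hogging).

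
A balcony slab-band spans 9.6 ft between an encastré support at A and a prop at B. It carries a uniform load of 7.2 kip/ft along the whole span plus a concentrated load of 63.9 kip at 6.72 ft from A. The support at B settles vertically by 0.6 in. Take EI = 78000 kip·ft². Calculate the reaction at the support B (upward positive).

Remove the prop at B; the released (primary) structure is a cantilever built in at A.
Deflection at B on the released cantilever, summing each load's contribution:
  UDL 7.2: wL⁴/(8EI) = 7644/EI
  point load 63.9 at a = 6.72: Pa²(3L − a)/(6EI) = 10619/EI
  δ_0 = 18263/EI
Tip deflection under a unit load at B: L³/(3EI) = 294.9/EI.
With EI = 78000 kip·ft²: δ_0 = 0.23414 ft and δ_{BB} = 0.003781 ft/kip.
Compatibility — the beam at B must follow the support down by 0.05 ft: δ_0 − R_B·δ_{BB} = 0.05, so R_B = (0.23414 − 0.05)/0.003781 = 48.7 kip.

R_B = 48.7 kip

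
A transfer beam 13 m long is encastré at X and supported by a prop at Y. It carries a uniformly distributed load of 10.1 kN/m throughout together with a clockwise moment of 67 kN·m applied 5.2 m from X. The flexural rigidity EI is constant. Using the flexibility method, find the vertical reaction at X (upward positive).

R_X = 77.11 kN

Choose R_Y as the redundant. The primary structure is the cantilever fixed at X.
Deflection at Y on the released cantilever, summing each load's contribution:
  UDL 10.1: wL⁴/(8EI) = 36058/EI
  clockwise couple 67 at a = 5.2: M₀a(2L − a)/(2EI) = 3623/EI
  δ_0 = 39682/EI
Flexibility coefficient — unit upward force at Y: δ_{YY} = L³/(3EI) = 732.3/EI.
Compatibility at Y: δ_0 − R_Y·δ_{YY} = 0, so R_Y = 39682/732.3 = 54.19 kN.
Vertical equilibrium: R_X = ΣP − R_Y = 131.3 − 54.19 = 77.11 kN.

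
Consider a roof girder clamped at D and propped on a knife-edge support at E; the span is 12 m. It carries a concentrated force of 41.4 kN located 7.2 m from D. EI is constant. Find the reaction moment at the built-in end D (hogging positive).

M_D = 83.46 kN·m

Remove the prop at E; the released (primary) structure is a cantilever built in at D.
Primary-structure tip deflection at E by superposition:
  point load 41.4 at a = 7.2: Pa²(3L − a)/(6EI) = 10302/EI
Tip deflection under a unit load at E: L³/(3EI) = 576/EI.
The prop prevents deflection at E: R_E = δ_0/δ_{EE} = 10302/576 = 17.88 kN.
Moment equilibrium about D: M_D = Σ(load moments about D) − R_E·L = 298.1 − 17.88×12 = 83.46 kN·m.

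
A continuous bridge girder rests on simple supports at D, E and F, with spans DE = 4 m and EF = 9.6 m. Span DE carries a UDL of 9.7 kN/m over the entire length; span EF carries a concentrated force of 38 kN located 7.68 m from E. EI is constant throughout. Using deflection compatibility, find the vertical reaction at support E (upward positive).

Insert a hinge at E; M_E is the redundant, and each span becomes simply supported.
End slopes at the hinge E, treating each span as simply supported:
  span DE: UDL 9.7: wL³/(24EI) = 25.87/EI
  span EF: point load 38 at a = 7.68: Pab(L + b)/(6LEI) = 112.1/EI
  relative rotation θ_0 = (25.87 + 112.1)/EI = 137.9/EI
A unit hogging moment at E produces rotation L₁/(3EI) + L₂/(3EI) = 4.533/EI.
Slope continuity at E: θ_0 = M_E·4.533/EI, so M_E = 137.9/4.533 = 30.43 kN·m (hogging).
Span DE, ΣM about D with M_E applied at E: R_E^{DE}·4 = 77.6 + 30.43, so R_E^{DE} = 27.01 kN and R_D = 38.8 − 27.01 = 11.79 kN.
Span EF, ΣM about F: R_E^{EF}·9.6 = 72.96 + 30.43, so R_E^{EF} = 10.77 kN and R_F = 38 − 10.77 = 27.23 kN.
R_E = 27.01 + 10.77 = 37.78 kN.

R_E = 37.78 kN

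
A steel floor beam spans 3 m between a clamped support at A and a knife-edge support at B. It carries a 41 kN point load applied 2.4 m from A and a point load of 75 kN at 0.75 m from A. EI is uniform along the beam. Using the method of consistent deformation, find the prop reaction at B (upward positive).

R_B = 35.31 kN

Take the reaction at B as the redundant and release it; the primary structure is a cantilever fixed at A.
Primary-structure tip deflection at B by superposition:
  point load 41 at a = 2.4: Pa²(3L − a)/(6EI) = 259.8/EI
  point load 75 at a = 0.75: Pa²(3L − a)/(6EI) = 58.01/EI
  δ_0 = 317.8/EI
Flexibility coefficient — unit upward force at B: δ_{BB} = L³/(3EI) = 9/EI.
The prop prevents deflection at B: R_B = δ_0/δ_{BB} = 317.8/9 = 35.31 kN.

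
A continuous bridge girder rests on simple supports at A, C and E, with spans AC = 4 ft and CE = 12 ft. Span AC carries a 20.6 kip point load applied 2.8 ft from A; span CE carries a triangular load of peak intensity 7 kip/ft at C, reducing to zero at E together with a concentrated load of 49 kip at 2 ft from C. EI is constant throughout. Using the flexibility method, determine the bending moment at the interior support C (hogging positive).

M_C = 110.2 kip·ft

Insert a hinge at C; M_C is the redundant, and each span becomes simply supported.
Rotations at C on the released spans (each span's end-slope, ×1/EI):
  span AC: point load 20.6 at a = 2.8: Pab(L + a)/(6LEI) = 19.61/EI
  span CE: triangular load, peak 7: w₀L³/(45EI) = 268.8/EI
  span CE: point load 49 at a = 2: Pab(L + b)/(6LEI) = 299.4/EI
  relative rotation θ_0 = (19.61 + 568.2)/EI = 587.9/EI
A unit hogging moment at C produces rotation L₁/(3EI) + L₂/(3EI) = 5.333/EI.
Slope continuity at C: θ_0 = M_C·5.333/EI, so M_C = 587.9/5.333 = 110.2 kip·ft (hogging).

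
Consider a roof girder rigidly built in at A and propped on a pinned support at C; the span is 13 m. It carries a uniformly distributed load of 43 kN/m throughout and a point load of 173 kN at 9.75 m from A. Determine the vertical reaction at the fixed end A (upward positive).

Take the reaction at C as the redundant and release it; the primary structure is a cantilever fixed at A.
Free-end deflection of the primary structure under the applied loading (downward +):
  UDL 43: wL⁴/(8EI) = 153515/EI
  point load 173 at a = 9.75: Pa²(3L − a)/(6EI) = 80173/EI
  δ_0 = 233689/EI
Tip deflection under a unit load at C: L³/(3EI) = 732.3/EI.
The prop prevents deflection at C: R_C = δ_0/δ_{CC} = 233689/732.3 = 319.1 kN.
Vertical equilibrium: R_A = ΣP − R_C = 732 − 319.1 = 412.9 kN.

R_A = 412.9 kN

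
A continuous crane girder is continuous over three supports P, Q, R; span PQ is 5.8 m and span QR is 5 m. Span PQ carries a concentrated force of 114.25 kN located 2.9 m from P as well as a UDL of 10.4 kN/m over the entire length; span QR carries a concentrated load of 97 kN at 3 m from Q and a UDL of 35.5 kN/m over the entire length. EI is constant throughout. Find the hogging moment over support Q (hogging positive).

M_Q = 179.3 kN·m

Release continuity at Q by inserting a hinge; the redundant is the internal moment M_Q. The primary structure is two simply-supported spans PQ and QR.
Rotations at Q on the released spans (each span's end-slope, ×1/EI):
  span PQ: point load 114.25 at a = 2.9: Pab(L + a)/(6LEI) = 240.2/EI
  span PQ: UDL 10.4: wL³/(24EI) = 84.55/EI
  span QR: point load 97 at a = 3: Pab(L + b)/(6LEI) = 135.8/EI
  span QR: UDL 35.5: wL³/(24EI) = 184.9/EI
  relative rotation θ_0 = (324.8 + 320.7)/EI = 645.5/EI
A unit hogging moment at Q produces rotation L₁/(3EI) + L₂/(3EI) = 3.6/EI.
Slope continuity at Q: θ_0 = M_Q·3.6/EI, so M_Q = 645.5/3.6 = 179.3 kN·m (hogging).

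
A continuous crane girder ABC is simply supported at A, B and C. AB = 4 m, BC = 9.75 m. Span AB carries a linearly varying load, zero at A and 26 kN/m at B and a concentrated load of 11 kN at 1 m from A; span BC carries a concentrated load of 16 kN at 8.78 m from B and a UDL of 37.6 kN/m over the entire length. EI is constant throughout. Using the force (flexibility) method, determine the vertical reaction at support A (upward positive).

Take M_B as the redundant. Released structure: two simple spans AB and BC with a hinge at B.
End slopes at the hinge B, treating each span as simply supported:
  span AB: triangular load, peak 26: w₀L³/(45EI) = 36.98/EI
  span AB: point load 11 at a = 1: Pab(L + a)/(6LEI) = 6.875/EI
  span BC: point load 16 at a = 8.78: Pab(L + b)/(6LEI) = 24.97/EI
  span BC: UDL 37.6: wL³/(24EI) = 1452/EI
  relative rotation θ_0 = (43.85 + 1477)/EI = 1521/EI
A unit hogging moment at B produces rotation L₁/(3EI) + L₂/(3EI) = 4.583/EI.
Slope continuity at B: θ_0 = M_B·4.583/EI, so M_B = 1521/4.583 = 331.8 kN·m (hogging).
Span AB, ΣM about A with M_B applied at B: R_B^{AB}·4 = 149.7 + 331.8, so R_B^{AB} = 120.4 kN and R_A = 63 − 120.4 = -57.38 kN.

R_A = -57.38 kN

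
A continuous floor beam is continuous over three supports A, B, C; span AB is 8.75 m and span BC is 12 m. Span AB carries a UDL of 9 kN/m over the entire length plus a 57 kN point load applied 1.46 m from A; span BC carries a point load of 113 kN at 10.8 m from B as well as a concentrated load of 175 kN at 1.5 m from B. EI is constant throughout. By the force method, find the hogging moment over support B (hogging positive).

M_B = 216.7 kN·m

Insert a hinge at B; M_B is the redundant, and each span becomes simply supported.
Rotations at B on the released spans (each span's end-slope, ×1/EI):
  span AB: UDL 9: wL³/(24EI) = 251.2/EI
  span AB: point load 57 at a = 1.46: Pab(L + a)/(6LEI) = 118/EI
  span BC: point load 113 at a = 10.8: Pab(L + b)/(6LEI) = 268.5/EI
  span BC: point load 175 at a = 1.5: Pab(L + b)/(6LEI) = 861.3/EI
  relative rotation θ_0 = (369.2 + 1130)/EI = 1499/EI
A unit hogging moment at B produces rotation L₁/(3EI) + L₂/(3EI) = 6.917/EI.
Compatibility: M_B·(L₁+L₂)/(3EI) = θ_0, giving M_B = 216.7 kN·m (hogging).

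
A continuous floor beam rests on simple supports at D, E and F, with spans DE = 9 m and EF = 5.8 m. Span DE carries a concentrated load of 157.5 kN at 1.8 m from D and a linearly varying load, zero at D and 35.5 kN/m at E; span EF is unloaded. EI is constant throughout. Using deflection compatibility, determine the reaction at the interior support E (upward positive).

R_E = 194.5 kN

Insert a hinge at E; M_E is the redundant, and each span becomes simply supported.
Rotations at E on the released spans (each span's end-slope, ×1/EI):
  span DE: point load 157.5 at a = 1.8: Pab(L + a)/(6LEI) = 408.2/EI
  span DE: triangular load, peak 35.5: w₀L³/(45EI) = 575.1/EI
  relative rotation θ_0 = (983.3 + 0)/EI = 983.3/EI
A unit hogging moment at E produces rotation L₁/(3EI) + L₂/(3EI) = 4.933/EI.
Compatibility: M_E·(L₁+L₂)/(3EI) = θ_0, giving M_E = 199.3 kN·m (hogging).
Span DE, ΣM about D with M_E applied at E: R_E^{DE}·9 = 1242 + 199.3, so R_E^{DE} = 160.1 kN and R_D = 317.2 − 160.1 = 157.1 kN.
Span EF, ΣM about F: R_E^{EF}·5.8 = 0 + 199.3, so R_E^{EF} = 34.37 kN and R_F = 0 − 34.37 = -34.37 kN.
R_E = 160.1 + 34.37 = 194.5 kN.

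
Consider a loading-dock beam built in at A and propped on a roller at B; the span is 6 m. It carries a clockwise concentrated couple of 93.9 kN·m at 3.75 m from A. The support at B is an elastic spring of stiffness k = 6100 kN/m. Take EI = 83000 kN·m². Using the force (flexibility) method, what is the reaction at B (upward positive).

R_B = 16.97 kN

Choose R_B as the redundant. The primary structure is the cantilever fixed at A.
Deflection at B on the released cantilever, summing each load's contribution:
  clockwise couple 93.9 at a = 3.75: M₀a(2L − a)/(2EI) = 1453/EI
Tip deflection under a unit load at B: L³/(3EI) = 72/EI.
With EI = 83000 kN·m²: δ_0 = 0.0175 m and δ_{BB} = 0.000867 m/kN.
Compatibility — the spring shortens by R_B/k under the reaction it provides: δ_0 − R_B·δ_{BB} = R_B/k. With 1/k = 0.000164 m/kN, R_B = δ_0 / (δ_{BB} + 1/k) = 0.0175 / (0.000867 + 0.000164) = 16.97 kN.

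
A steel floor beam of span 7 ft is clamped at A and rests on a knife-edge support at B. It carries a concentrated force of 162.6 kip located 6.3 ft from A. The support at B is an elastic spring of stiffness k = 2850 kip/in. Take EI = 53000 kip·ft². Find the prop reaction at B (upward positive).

R_B = 136.4 kip

Release the roller at B. Primary structure: cantilever fixed at A.
Primary-structure tip deflection at B by superposition:
  point load 162.6 at a = 6.3: Pa²(3L − a)/(6EI) = 15811/EI
Tip deflection under a unit load at B: L³/(3EI) = 114.3/EI.
With EI = 53000 kip·ft²: δ_0 = 0.29833 ft and δ_{BB} = 0.002157 ft/kip.
Compatibility — the spring shortens by R_B/k under the reaction it provides: δ_0 − R_B·δ_{BB} = R_B/k. With 1/k = 1/(2850×12) ft/kip = 0.000029 ft/kip, R_B = δ_0 / (δ_{BB} + 1/k) = 0.29833 / (0.002157 + 0.000029) = 136.4 kip.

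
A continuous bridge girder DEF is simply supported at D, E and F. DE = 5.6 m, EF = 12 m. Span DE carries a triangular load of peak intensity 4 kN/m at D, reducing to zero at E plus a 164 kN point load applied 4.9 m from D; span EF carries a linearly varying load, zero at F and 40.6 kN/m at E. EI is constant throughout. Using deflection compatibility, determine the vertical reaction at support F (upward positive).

Release continuity at E by inserting a hinge; the redundant is the internal moment M_E. The primary structure is two simply-supported spans DE and EF.
Rotations at E on the released spans (each span's end-slope, ×1/EI):
  span DE: triangular load, peak 4: 7w₀L³/(360EI) = 13.66/EI
  span DE: point load 164 at a = 4.9: Pab(L + a)/(6LEI) = 175.8/EI
  span EF: triangular load, peak 40.6: w₀L³/(45EI) = 1559/EI
  relative rotation θ_0 = (189.4 + 1559)/EI = 1748/EI
A unit hogging moment at E produces rotation L₁/(3EI) + L₂/(3EI) = 5.867/EI.
Compatibility: M_E·(L₁+L₂)/(3EI) = θ_0, giving M_E = 298 kN·m (hogging).
Span EF, ΣM about F: R_E^{EF}·12 = 1949 + 298, so R_E^{EF} = 187.2 kN and R_F = 243.6 − 187.2 = 56.36 kN.

R_F = 56.36 kN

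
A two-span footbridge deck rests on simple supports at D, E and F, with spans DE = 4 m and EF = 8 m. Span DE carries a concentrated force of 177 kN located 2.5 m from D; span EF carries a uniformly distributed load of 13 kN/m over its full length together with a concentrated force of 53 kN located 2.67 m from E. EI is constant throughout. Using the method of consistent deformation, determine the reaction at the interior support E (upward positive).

R_E = 260.4 kN

Take M_E as the redundant. Released structure: two simple spans DE and EF with a hinge at E.
Discontinuity in slope at E on the released structure — sum the simple-span end rotations:
  span DE: point load 177 at a = 2.5: Pab(L + a)/(6LEI) = 179.8/EI
  span EF: UDL 13: wL³/(24EI) = 277.3/EI
  span EF: point load 53 at a = 2.67: Pab(L + b)/(6LEI) = 209.5/EI
  relative rotation θ_0 = (179.8 + 486.8)/EI = 666.6/EI
A unit hogging moment at E produces rotation L₁/(3EI) + L₂/(3EI) = 4/EI.
Slope continuity at E: θ_0 = M_E·4/EI, so M_E = 666.6/4 = 166.6 kN·m (hogging).
Span DE, ΣM about D with M_E applied at E: R_E^{DE}·4 = 442.5 + 166.6, so R_E^{DE} = 152.3 kN and R_D = 177 − 152.3 = 24.72 kN.
Span EF, ΣM about F: R_E^{EF}·8 = 698.5 + 166.6, so R_E^{EF} = 108.1 kN and R_F = 157 − 108.1 = 48.86 kN.
R_E = 152.3 + 108.1 = 260.4 kN.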